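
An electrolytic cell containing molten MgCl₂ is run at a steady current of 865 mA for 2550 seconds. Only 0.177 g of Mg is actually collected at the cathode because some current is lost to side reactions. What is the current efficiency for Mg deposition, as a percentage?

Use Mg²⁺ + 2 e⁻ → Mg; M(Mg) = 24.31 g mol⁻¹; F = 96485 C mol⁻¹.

Q = I·t = 0.8650 × 2550.0 = 2206 C; n(e⁻) = 2206/96485 = 0.02286 mol.
Theoretical n(Mg) = n(e⁻)/2 = 0.01143 mol, i.e. m_theo = 0.01143 × 24.31 = 0.2779 g.
Efficiency = m_actual / m_theo = 0.177 / 0.2779 = 63.7 %.

63.7 %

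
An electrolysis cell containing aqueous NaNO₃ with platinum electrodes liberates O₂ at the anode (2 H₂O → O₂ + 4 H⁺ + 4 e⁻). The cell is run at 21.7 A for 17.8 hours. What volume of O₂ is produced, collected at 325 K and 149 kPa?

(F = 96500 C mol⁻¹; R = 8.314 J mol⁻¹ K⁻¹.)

65.3 L

Q = I·t = 21.70 A × 64080 s = 1391000 C.
n(e⁻) = Q/F = 1391000 / 96500 = 14.41 mol.
4 electrons are transferred per O₂ molecule, so n(O₂) = 14.41 / 4 = 3.602 mol.
V = nRT/P = (3.602 × 8.314 × 325) / (149 × 10³ Pa) = 0.0653 m³ = 65.3 L.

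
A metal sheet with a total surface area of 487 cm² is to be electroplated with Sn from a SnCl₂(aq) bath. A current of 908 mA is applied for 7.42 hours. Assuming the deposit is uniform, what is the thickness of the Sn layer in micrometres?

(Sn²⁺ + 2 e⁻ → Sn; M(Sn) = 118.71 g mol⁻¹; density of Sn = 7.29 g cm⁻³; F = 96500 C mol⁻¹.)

42.0 μm

Q = I·t = 0.9080 × 26712 = 24250 C; n(e⁻) = 0.2513 mol.
n(Sn) = n(e⁻)/2 = 0.1257 mol, so m = 0.1257 × 118.71 = 14.92 g.
Volume = m/ρ = 14.92 / 7.29 = 2.046 cm³.
Thickness = V/A = 2.046 / 487 = 0.00420 cm = 42.0 μm.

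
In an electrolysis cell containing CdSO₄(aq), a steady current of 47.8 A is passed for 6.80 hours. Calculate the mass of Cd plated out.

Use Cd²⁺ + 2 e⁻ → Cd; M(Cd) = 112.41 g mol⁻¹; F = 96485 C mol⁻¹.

Q = I·t = 47.80 A × 24480 s = 1170000 C.
n(e⁻) = Q/F = 1170000 / 96485 = 12.13 mol.
Cd²⁺ + 2 e⁻ → Cd, so n(Cd) = n(e⁻)/2 = 6.064 mol.
m = n·M = 6.064 × 112.41 = 682 g.

682 g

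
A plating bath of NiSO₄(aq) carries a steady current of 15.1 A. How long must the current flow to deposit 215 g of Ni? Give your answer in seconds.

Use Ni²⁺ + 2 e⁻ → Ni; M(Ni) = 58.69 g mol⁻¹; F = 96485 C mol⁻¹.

n(Ni) = m/M = 215 / 58.69 = 3.663 mol.
Each Ni atom requires 2 electrons, so n(e⁻) = 2 × 3.663 = 7.327 mol.
Q = n(e⁻)·F = 7.327 × 96485 = 706900 C.
t = Q/I = 706900 / 15.10 A = 46820 s.

46800 s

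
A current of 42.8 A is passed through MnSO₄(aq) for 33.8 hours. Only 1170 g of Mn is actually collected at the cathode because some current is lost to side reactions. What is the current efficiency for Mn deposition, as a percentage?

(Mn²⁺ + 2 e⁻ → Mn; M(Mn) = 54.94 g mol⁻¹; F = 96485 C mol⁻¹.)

78.9 %

Q = I·t = 42.80 × 121680 = 5208000 C; n(e⁻) = 5208000/96485 = 53.98 mol.
Theoretical n(Mn) = n(e⁻)/2 = 26.99 mol, i.e. m_theo = 26.99 × 54.94 = 1483 g.
Efficiency = m_actual / m_theo = 1170 / 1483 = 78.9 %.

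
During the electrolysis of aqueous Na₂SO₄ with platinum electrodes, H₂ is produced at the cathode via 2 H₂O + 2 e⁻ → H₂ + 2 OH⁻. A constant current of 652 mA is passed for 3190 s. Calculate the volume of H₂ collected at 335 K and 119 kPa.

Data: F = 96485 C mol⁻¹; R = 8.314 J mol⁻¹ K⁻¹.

0.252 L

Q = I·t = 0.6520 A × 3190.0 s = 2080 C.
n(e⁻) = Q/F = 2080 / 96485 = 0.02156 mol.
2 electrons are transferred per H₂ molecule, so n(H₂) = 0.02156 / 2 = 0.01078 mol.
V = nRT/P = (0.01078 × 8.314 × 335) / (119 × 10³ Pa) = 2.52 × 10⁻⁴ m³ = 0.252 L.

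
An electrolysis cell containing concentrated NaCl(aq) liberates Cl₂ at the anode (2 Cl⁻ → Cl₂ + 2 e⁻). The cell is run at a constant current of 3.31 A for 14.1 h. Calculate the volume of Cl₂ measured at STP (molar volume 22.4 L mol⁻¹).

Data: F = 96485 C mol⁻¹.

19.5 L

Q = I·t = 3.310 A × 50760 s = 168000 C.
n(e⁻) = Q/F = 168000 / 96485 = 1.741 mol.
2 electrons are transferred per Cl₂ molecule, so n(Cl₂) = 1.741 / 2 = 0.8707 mol.
V = n × V_m = 0.8707 × 22.4 = 19.5 L.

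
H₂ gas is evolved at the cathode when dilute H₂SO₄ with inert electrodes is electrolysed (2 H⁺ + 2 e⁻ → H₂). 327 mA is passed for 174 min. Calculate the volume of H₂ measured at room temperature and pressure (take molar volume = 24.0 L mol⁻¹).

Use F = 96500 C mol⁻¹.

0.425 L

Q = I·t = 0.3270 A × 10440 s = 3414 C.
n(e⁻) = Q/F = 3414 / 96500 = 0.03538 mol.
2 electrons are transferred per H₂ molecule, so n(H₂) = 0.03538 / 2 = 0.01769 mol.
V = n × V_m = 0.01769 × 24.0 = 0.425 L.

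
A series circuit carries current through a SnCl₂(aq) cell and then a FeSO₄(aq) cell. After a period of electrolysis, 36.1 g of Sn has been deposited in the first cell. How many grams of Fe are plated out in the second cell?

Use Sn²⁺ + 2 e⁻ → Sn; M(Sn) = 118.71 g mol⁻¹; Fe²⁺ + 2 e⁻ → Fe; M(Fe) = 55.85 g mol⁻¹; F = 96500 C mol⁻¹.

n(Sn) = 36.1 / 118.71 = 0.3041 mol.
Since Sn²⁺ + 2 e⁻ → Sn, n(e⁻) passed = 2 × 0.3041 = 0.6082 mol.
Cells in series carry the same charge, so the same 0.6082 mol of electrons passes through cell 2.
Fe²⁺ + 2 e⁻ → Fe, so n(Fe) = 0.6082 / 2 = 0.3041 mol.
m(Fe) = 0.3041 × 55.85 = 17.0 g.

17.0 g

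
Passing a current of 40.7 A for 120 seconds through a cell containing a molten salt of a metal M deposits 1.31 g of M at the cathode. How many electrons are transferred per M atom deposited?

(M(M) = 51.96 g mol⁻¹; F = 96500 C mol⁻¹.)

2

Q = I·t = 40.70 A × 120.00 s = 4884 C, so n(e⁻) = 4884/96500 = 0.05061 mol.
n(M) deposited = 1.31 / 51.96 = 0.02521 mol.
Electrons per atom = n(e⁻)/n(M) = 0.05061 / 0.02521 = 2.01 ≈ 2, so the ion is M²⁺.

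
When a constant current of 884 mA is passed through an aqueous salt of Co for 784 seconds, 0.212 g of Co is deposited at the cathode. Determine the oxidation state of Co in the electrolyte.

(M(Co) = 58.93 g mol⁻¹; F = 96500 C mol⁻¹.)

+2

Q = I·t = 0.8840 A × 784.00 s = 693.1 C, so n(e⁻) = 693.1/96500 = 0.007182 mol.
n(Co) deposited = 0.212 / 58.93 = 0.003597 mol.
Electrons per atom = n(e⁻)/n(Co) = 0.007182 / 0.003597 = 2.00 ≈ 2, so the ion is Co²⁺.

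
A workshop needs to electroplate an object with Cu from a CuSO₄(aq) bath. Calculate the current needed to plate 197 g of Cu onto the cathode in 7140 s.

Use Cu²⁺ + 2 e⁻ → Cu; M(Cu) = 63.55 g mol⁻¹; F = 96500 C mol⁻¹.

83.8 A

n(Cu) = 197 / 63.55 = 3.100 mol.
n(e⁻) = 2 × 3.100 = 6.200 mol.
Q = n(e⁻)·F = 6.200 × 96500 = 598300 C.
I = Q/t = 598300 / 7140.0 s = 83.8 A.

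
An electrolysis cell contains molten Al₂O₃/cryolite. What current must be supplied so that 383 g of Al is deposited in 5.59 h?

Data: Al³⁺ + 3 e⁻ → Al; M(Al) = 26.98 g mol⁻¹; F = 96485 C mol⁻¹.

204 A

n(Al) = 383 / 26.98 = 14.20 mol.
n(e⁻) = 3 × 14.20 = 42.59 mol.
Q = n(e⁻)·F = 42.59 × 96485 = 4109000 C.
I = Q/t = 4109000 / 20124 s = 204 A.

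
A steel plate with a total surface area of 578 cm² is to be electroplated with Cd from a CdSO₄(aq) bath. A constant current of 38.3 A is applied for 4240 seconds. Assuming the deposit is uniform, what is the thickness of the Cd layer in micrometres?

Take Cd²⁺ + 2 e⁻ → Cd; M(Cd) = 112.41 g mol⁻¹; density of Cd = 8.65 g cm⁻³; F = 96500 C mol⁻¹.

189 μm

Q = I·t = 38.30 × 4240.0 = 162400 C; n(e⁻) = 1.683 mol.
n(Cd) = n(e⁻)/2 = 0.8414 mol, so m = 0.8414 × 112.41 = 94.58 g.
Volume = m/ρ = 94.58 / 8.65 = 10.93 cm³.
Thickness = V/A = 10.93 / 578 = 0.0189 cm = 189 μm.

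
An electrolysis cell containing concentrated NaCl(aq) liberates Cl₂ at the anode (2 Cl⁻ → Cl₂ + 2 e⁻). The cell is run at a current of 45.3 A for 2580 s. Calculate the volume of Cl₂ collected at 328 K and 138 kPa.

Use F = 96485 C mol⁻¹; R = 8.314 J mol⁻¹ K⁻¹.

Q = I·t = 45.30 A × 2580.0 s = 116900 C.
n(e⁻) = Q/F = 116900 / 96485 = 1.211 mol.
2 electrons are transferred per Cl₂ molecule, so n(Cl₂) = 1.211 / 2 = 0.6057 mol.
V = nRT/P = (0.6057 × 8.314 × 328) / (138 × 10³ Pa) = 0.0120 m³ = 12.0 L.

12.0 L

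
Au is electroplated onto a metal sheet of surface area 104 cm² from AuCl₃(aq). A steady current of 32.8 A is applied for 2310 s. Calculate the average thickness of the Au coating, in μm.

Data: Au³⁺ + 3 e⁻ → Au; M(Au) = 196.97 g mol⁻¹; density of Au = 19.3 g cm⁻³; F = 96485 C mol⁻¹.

257 μm

Q = I·t = 32.80 × 2310.0 = 75770 C; n(e⁻) = 0.7853 mol.
n(Au) = n(e⁻)/3 = 0.2618 mol, so m = 0.2618 × 196.97 = 51.56 g.
Volume = m/ρ = 51.56 / 19.3 = 2.671 cm³.
Thickness = V/A = 2.671 / 104 = 0.0257 cm = 257 μm.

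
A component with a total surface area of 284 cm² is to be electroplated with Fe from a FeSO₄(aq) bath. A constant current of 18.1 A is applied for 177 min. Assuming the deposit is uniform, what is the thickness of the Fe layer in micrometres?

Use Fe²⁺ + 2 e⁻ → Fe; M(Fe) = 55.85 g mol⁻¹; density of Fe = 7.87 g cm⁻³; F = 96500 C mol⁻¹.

249 μm

Q = I·t = 18.10 × 10620 = 192200 C; n(e⁻) = 1.992 mol.
n(Fe) = n(e⁻)/2 = 0.9960 mol, so m = 0.9960 × 55.85 = 55.62 g.
Volume = m/ρ = 55.62 / 7.87 = 7.068 cm³.
Thickness = V/A = 7.068 / 284 = 0.0249 cm = 249 μm.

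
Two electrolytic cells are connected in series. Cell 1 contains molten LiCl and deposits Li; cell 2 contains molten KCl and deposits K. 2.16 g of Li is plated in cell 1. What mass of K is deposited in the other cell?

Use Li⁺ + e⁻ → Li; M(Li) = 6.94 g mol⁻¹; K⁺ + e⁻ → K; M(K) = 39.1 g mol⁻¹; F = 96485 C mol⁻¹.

12.2 g

n(Li) = 2.16 / 6.94 = 0.3112 mol.
Since Li⁺ + e⁻ → Li, n(e⁻) passed = 1 × 0.3112 = 0.3112 mol.
Cells in series carry the same charge, so the same 0.3112 mol of electrons passes through cell 2.
K⁺ + e⁻ → K, so n(K) = 0.3112 / 1 = 0.3112 mol.
m(K) = 0.3112 × 39.1 = 12.2 g.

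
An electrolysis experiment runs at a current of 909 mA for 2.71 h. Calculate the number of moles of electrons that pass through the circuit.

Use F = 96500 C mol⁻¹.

0.0919 mol

Q = I·t = 0.9090 A × 9756.0 s = 8868 C.
n(e⁻) = Q/F = 8868 / 96500 = 0.0919 mol.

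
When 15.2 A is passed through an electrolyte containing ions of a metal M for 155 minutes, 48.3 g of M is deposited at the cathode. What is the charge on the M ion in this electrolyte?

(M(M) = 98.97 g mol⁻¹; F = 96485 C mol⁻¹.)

Q = I·t = 15.20 A × 9300.0 s = 141400 C, so n(e⁻) = 141400/96485 = 1.465 mol.
n(M) deposited = 48.3 / 98.97 = 0.4880 mol.
Electrons per atom = n(e⁻)/n(M) = 1.465 / 0.4880 = 3.00 ≈ 3, so the ion is M³⁺.

+3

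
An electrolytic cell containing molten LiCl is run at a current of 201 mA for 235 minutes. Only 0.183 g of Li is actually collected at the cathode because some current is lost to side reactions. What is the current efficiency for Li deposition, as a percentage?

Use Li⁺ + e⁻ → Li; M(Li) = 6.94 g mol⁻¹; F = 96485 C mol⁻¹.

Q = I·t = 0.2010 × 14100 = 2834 C; n(e⁻) = 2834/96485 = 0.02937 mol.
Theoretical n(Li) = n(e⁻)/1 = 0.02937 mol, i.e. m_theo = 0.02937 × 6.94 = 0.2039 g.
Efficiency = m_actual / m_theo = 0.183 / 0.2039 = 89.8 %.

89.8 %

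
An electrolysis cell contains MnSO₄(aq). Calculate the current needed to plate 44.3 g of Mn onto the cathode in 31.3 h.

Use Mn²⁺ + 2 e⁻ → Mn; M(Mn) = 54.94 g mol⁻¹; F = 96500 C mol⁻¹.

n(Mn) = 44.3 / 54.94 = 0.8063 mol.
n(e⁻) = 2 × 0.8063 = 1.613 mol.
Q = n(e⁻)·F = 1.613 × 96500 = 155600 C.
I = Q/t = 155600 / 112680 s = 1.38 A.

1.38 A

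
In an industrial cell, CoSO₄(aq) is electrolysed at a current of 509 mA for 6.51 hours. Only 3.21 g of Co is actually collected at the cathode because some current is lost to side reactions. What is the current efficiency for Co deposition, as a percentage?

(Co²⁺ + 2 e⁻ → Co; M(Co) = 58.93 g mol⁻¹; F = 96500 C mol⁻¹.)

Q = I·t = 0.5090 × 23436 = 11930 C; n(e⁻) = 11930/96500 = 0.1236 mol.
Theoretical n(Co) = n(e⁻)/2 = 0.06181 mol, i.e. m_theo = 0.06181 × 58.93 = 3.642 g.
Efficiency = m_actual / m_theo = 3.21 / 3.642 = 88.1 %.

88.1 %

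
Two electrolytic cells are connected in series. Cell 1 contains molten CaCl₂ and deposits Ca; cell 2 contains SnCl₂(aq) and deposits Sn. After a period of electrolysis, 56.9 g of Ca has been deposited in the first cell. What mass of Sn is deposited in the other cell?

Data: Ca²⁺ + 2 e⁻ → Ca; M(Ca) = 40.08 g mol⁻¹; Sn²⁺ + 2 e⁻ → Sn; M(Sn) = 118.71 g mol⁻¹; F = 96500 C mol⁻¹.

169 g

n(Ca) = 56.9 / 40.08 = 1.420 mol.
Since Ca²⁺ + 2 e⁻ → Ca, n(e⁻) passed = 2 × 1.420 = 2.839 mol.
Cells in series carry the same charge, so the same 2.839 mol of electrons passes through cell 2.
Sn²⁺ + 2 e⁻ → Sn, so n(Sn) = 2.839 / 2 = 1.420 mol.
m(Sn) = 1.420 × 118.71 = 169 g.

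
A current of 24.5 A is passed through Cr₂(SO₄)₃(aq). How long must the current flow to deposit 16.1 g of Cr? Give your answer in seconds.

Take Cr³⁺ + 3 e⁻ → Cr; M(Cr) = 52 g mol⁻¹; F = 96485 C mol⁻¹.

3660 s

n(Cr) = m/M = 16.1 / 52 = 0.3096 mol.
Each Cr atom requires 3 electrons, so n(e⁻) = 3 × 0.3096 = 0.9288 mol.
Q = n(e⁻)·F = 0.9288 × 96485 = 89620 C.
t = Q/I = 89620 / 24.50 A = 3658 s.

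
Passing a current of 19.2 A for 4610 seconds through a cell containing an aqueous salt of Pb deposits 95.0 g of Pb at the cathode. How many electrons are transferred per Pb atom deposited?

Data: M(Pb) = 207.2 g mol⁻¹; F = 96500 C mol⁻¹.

2

Q = I·t = 19.20 A × 4610.0 s = 88510 C, so n(e⁻) = 88510/96500 = 0.9172 mol.
n(Pb) deposited = 95.0 / 207.2 = 0.4585 mol.
Electrons per atom = n(e⁻)/n(Pb) = 0.9172 / 0.4585 = 2.00 ≈ 2, so the ion is Pb²⁺.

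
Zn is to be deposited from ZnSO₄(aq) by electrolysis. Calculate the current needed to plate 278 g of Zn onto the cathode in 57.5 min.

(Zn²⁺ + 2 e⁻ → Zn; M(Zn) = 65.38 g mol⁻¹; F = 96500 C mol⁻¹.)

n(Zn) = 278 / 65.38 = 4.252 mol.
n(e⁻) = 2 × 4.252 = 8.504 mol.
Q = n(e⁻)·F = 8.504 × 96500 = 820600 C.
I = Q/t = 820600 / 3450.0 s = 238 A.

238 A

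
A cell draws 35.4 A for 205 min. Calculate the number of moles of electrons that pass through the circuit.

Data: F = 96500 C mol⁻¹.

4.51 mol

Q = I·t = 35.40 A × 12300 s = 435400 C.
n(e⁻) = Q/F = 435400 / 96500 = 4.51 mol.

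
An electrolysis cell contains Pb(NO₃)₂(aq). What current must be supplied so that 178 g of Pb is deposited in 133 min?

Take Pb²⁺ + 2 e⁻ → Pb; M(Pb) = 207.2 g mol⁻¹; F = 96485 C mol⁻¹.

20.8 A

n(Pb) = 178 / 207.2 = 0.8591 mol.
n(e⁻) = 2 × 0.8591 = 1.718 mol.
Q = n(e⁻)·F = 1.718 × 96485 = 165800 C.
I = Q/t = 165800 / 7980.0 s = 20.8 A.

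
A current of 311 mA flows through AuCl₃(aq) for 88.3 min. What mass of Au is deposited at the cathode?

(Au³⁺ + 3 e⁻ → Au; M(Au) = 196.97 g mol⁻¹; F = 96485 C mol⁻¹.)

1.12 g

Q = I·t = 0.3110 A × 5298.0 s = 1648 C.
n(e⁻) = Q/F = 1648 / 96485 = 0.01708 mol.
Au³⁺ + 3 e⁻ → Au, so n(Au) = n(e⁻)/3 = 0.005692 mol.
m = n·M = 0.005692 × 196.97 = 1.12 g.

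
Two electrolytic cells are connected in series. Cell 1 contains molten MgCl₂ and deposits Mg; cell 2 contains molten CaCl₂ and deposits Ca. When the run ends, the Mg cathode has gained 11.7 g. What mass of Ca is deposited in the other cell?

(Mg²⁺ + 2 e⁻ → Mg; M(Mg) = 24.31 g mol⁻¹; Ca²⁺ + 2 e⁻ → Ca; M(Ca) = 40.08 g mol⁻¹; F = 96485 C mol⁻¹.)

19.3 g

n(Mg) = 11.7 / 24.31 = 0.4813 mol.
Since Mg²⁺ + 2 e⁻ → Mg, n(e⁻) passed = 2 × 0.4813 = 0.9626 mol.
Cells in series carry the same charge, so the same 0.9626 mol of electrons passes through cell 2.
Ca²⁺ + 2 e⁻ → Ca, so n(Ca) = 0.9626 / 2 = 0.4813 mol.
m(Ca) = 0.4813 × 40.08 = 19.3 g.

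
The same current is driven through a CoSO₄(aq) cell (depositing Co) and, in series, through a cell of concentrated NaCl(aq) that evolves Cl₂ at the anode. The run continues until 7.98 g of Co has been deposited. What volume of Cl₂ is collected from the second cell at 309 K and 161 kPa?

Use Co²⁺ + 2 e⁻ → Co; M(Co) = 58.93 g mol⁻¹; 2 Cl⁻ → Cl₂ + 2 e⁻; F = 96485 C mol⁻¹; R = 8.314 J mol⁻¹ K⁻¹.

n(Co) = 7.98 / 58.93 = 0.1354 mol, so n(e⁻) = 2 × 0.1354 = 0.2708 mol.
The cells are in series, so the same 0.2708 mol of electrons passes through the second cell.
2 Cl⁻ → Cl₂ + 2 e⁻ — 2 mol e⁻ per mol Cl₂, so n(Cl₂) = 0.2708/2 = 0.1354 mol.
V = nRT/P = (0.1354 × 8.314 × 309) / (161 × 10³) = 0.00216 m³ = 2.16 L.

2.16 L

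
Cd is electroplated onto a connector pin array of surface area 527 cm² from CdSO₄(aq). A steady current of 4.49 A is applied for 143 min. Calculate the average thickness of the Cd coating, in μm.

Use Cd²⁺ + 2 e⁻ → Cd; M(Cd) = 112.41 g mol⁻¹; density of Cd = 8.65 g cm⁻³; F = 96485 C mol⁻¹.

49.2 μm

Q = I·t = 4.490 × 8580.0 = 38520 C; n(e⁻) = 0.3993 mol.
n(Cd) = n(e⁻)/2 = 0.1996 mol, so m = 0.1996 × 112.41 = 22.44 g.
Volume = m/ρ = 22.44 / 8.65 = 2.594 cm³.
Thickness = V/A = 2.594 / 527 = 0.00492 cm = 49.2 μm.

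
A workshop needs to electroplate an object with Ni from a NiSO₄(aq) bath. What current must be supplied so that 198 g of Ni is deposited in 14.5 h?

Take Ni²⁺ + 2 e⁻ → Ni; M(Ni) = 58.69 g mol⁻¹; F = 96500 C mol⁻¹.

n(Ni) = 198 / 58.69 = 3.374 mol.
n(e⁻) = 2 × 3.374 = 6.747 mol.
Q = n(e⁻)·F = 6.747 × 96500 = 651100 C.
I = Q/t = 651100 / 52200 s = 12.5 A.

12.5 A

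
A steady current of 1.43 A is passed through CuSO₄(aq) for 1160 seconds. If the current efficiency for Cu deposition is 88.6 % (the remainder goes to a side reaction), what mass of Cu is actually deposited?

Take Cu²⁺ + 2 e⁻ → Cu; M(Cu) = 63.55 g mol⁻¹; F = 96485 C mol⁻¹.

0.484 g

Q = I·t = 1.430 × 1160.0 = 1659 C.
n(e⁻) = 1659/96485 = 0.01719 mol; theoretically n(Cu) = 0.01719/2 = 0.008596 mol, m_theo = 0.5463 g.
At 88.6 % efficiency, m_actual = 0.886 × 0.5463 = 0.484 g.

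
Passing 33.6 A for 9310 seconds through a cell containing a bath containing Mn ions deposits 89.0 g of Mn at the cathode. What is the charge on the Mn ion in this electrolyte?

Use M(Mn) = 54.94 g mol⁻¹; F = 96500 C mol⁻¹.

+2

Q = I·t = 33.60 A × 9310.0 s = 312800 C, so n(e⁻) = 312800/96500 = 3.242 mol.
n(Mn) deposited = 89.0 / 54.94 = 1.620 mol.
Electrons per atom = n(e⁻)/n(Mn) = 3.242 / 1.620 = 2.00 ≈ 2, so the ion is Mn²⁺.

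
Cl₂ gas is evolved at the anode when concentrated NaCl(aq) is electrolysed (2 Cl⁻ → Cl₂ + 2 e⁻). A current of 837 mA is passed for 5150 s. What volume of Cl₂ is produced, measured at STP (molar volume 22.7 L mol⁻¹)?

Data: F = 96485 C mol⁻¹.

0.507 L

Q = I·t = 0.8370 A × 5150.0 s = 4311 C.
n(e⁻) = Q/F = 4311 / 96485 = 0.04468 mol.
2 electrons are transferred per Cl₂ molecule, so n(Cl₂) = 0.04468 / 2 = 0.02234 mol.
V = n × V_m = 0.02234 × 22.7 = 0.507 L.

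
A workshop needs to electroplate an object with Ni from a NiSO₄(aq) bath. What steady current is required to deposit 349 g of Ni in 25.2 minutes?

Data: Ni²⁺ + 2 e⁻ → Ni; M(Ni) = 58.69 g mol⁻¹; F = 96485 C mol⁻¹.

759 A

n(Ni) = 349 / 58.69 = 5.946 mol.
n(e⁻) = 2 × 5.946 = 11.89 mol.
Q = n(e⁻)·F = 11.89 × 96485 = 1147000 C.
I = Q/t = 1147000 / 1512.0 s = 759 A.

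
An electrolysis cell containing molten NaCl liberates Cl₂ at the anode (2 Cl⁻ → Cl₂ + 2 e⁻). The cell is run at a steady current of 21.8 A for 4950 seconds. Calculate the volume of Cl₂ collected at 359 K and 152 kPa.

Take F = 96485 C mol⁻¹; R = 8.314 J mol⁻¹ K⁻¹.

Q = I·t = 21.80 A × 4950.0 s = 107900 C.
n(e⁻) = Q/F = 107900 / 96485 = 1.118 mol.
2 electrons are transferred per Cl₂ molecule, so n(Cl₂) = 1.118 / 2 = 0.5592 mol.
V = nRT/P = (0.5592 × 8.314 × 359) / (152 × 10³ Pa) = 0.0110 m³ = 11.0 L.

11.0 L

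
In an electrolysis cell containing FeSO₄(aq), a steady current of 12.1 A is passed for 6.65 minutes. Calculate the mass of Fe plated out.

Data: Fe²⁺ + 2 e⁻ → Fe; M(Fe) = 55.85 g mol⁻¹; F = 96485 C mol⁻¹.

Q = I·t = 12.10 A × 399.00 s = 4828 C.
n(e⁻) = Q/F = 4828 / 96485 = 0.05004 mol.
Fe²⁺ + 2 e⁻ → Fe, so n(Fe) = n(e⁻)/2 = 0.02502 mol.
m = n·M = 0.02502 × 55.85 = 1.40 g.

1.40 g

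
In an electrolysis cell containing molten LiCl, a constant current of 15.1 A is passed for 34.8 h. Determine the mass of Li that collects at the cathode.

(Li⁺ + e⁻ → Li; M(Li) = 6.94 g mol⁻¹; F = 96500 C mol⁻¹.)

Q = I·t = 15.10 A × 125280 s = 1892000 C.
n(e⁻) = Q/F = 1892000 / 96500 = 19.60 mol.
Li⁺ + e⁻ → Li, so n(Li) = n(e⁻)/1 = 19.60 mol.
m = n·M = 19.60 × 6.94 = 136 g.

136 g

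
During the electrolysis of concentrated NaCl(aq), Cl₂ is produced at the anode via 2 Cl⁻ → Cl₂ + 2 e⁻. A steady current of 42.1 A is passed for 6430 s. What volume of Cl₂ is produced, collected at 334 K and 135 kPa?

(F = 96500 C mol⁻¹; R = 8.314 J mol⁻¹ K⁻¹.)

28.9 L

Q = I·t = 42.10 A × 6430.0 s = 270700 C.
n(e⁻) = Q/F = 270700 / 96500 = 2.805 mol.
2 electrons are transferred per Cl₂ molecule, so n(Cl₂) = 2.805 / 2 = 1.403 mol.
V = nRT/P = (1.403 × 8.314 × 334) / (135 × 10³ Pa) = 0.0289 m³ = 28.9 L.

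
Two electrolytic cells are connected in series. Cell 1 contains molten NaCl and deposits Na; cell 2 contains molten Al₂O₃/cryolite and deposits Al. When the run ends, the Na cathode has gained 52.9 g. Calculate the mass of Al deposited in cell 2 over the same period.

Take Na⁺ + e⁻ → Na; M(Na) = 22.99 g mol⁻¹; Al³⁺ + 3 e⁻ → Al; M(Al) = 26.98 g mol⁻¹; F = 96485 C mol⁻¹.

n(Na) = 52.9 / 22.99 = 2.301 mol.
Since Na⁺ + e⁻ → Na, n(e⁻) passed = 1 × 2.301 = 2.301 mol.
Cells in series carry the same charge, so the same 2.301 mol of electrons passes through cell 2.
Al³⁺ + 3 e⁻ → Al, so n(Al) = 2.301 / 3 = 0.7670 mol.
m(Al) = 0.7670 × 26.98 = 20.7 g.

20.7 g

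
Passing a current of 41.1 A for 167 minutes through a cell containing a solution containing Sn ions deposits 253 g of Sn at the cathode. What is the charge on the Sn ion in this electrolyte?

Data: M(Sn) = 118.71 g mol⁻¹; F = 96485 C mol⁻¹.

+2

Q = I·t = 41.10 A × 10020 s = 411800 C, so n(e⁻) = 411800/96485 = 4.268 mol.
n(Sn) deposited = 253 / 118.71 = 2.131 mol.
Electrons per atom = n(e⁻)/n(Sn) = 4.268 / 2.131 = 2.00 ≈ 2, so the ion is Sn²⁺.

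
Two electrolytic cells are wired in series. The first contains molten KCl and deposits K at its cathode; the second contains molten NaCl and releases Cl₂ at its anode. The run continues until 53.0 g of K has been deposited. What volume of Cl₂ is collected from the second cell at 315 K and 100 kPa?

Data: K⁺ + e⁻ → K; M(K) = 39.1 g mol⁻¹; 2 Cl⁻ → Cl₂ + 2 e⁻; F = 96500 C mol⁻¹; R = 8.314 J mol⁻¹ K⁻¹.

17.7 L

n(K) = 53.0 / 39.1 = 1.355 mol, so n(e⁻) = 1 × 1.355 = 1.355 mol.
The cells are in series, so the same 1.355 mol of electrons passes through the second cell.
2 Cl⁻ → Cl₂ + 2 e⁻ — 2 mol e⁻ per mol Cl₂, so n(Cl₂) = 1.355/2 = 0.6777 mol.
V = nRT/P = (0.6777 × 8.314 × 315) / (100 × 10³) = 0.0177 m³ = 17.7 L.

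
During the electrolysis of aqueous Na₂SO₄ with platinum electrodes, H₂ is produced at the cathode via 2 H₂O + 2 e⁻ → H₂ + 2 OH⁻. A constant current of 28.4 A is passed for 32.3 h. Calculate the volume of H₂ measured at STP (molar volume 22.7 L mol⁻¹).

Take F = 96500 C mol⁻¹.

388 L

Q = I·t = 28.40 A × 116280 s = 3302000 C.
n(e⁻) = Q/F = 3302000 / 96500 = 34.22 mol.
2 electrons are transferred per H₂ molecule, so n(H₂) = 34.22 / 2 = 17.11 mol.
V = n × V_m = 17.11 × 22.7 = 388 L.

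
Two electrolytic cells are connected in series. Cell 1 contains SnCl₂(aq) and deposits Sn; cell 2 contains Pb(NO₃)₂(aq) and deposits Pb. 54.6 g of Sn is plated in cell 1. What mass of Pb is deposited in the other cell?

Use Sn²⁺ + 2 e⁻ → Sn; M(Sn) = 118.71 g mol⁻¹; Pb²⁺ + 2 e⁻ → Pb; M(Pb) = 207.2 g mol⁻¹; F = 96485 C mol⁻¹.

95.3 g

n(Sn) = 54.6 / 118.71 = 0.4599 mol.
Since Sn²⁺ + 2 e⁻ → Sn, n(e⁻) passed = 2 × 0.4599 = 0.9199 mol.
Cells in series carry the same charge, so the same 0.9199 mol of electrons passes through cell 2.
Pb²⁺ + 2 e⁻ → Pb, so n(Pb) = 0.9199 / 2 = 0.4599 mol.
m(Pb) = 0.4599 × 207.2 = 95.3 g.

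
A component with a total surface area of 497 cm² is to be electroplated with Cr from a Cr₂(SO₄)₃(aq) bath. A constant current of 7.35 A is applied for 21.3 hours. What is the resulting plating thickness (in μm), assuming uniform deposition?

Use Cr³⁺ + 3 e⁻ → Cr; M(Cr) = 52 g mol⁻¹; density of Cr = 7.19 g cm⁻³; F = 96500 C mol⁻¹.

283 μm

Q = I·t = 7.350 × 76680 = 563600 C; n(e⁻) = 5.840 mol.
n(Cr) = n(e⁻)/3 = 1.947 mol, so m = 1.947 × 52 = 101.2 g.
Volume = m/ρ = 101.2 / 7.19 = 14.08 cm³.
Thickness = V/A = 14.08 / 497 = 0.0283 cm = 283 μm.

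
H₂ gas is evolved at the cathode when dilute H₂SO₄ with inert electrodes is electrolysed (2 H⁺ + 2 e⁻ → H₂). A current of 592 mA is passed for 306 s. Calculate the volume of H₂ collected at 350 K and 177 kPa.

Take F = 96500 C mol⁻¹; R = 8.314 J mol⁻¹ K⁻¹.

Q = I·t = 0.5920 A × 306.00 s = 181.2 C.
n(e⁻) = Q/F = 181.2 / 96500 = 0.001877 mol.
2 electrons are transferred per H₂ molecule, so n(H₂) = 0.001877 / 2 = 0.0009386 mol.
V = nRT/P = (0.0009386 × 8.314 × 350) / (177 × 10³ Pa) = 1.54 × 10⁻⁵ m³ = 0.0154 L.

0.0154 L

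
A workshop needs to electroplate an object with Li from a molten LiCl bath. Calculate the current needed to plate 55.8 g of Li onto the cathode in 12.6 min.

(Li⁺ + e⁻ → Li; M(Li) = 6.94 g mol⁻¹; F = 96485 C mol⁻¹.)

1030 A

n(Li) = 55.8 / 6.94 = 8.040 mol.
n(e⁻) = 1 × 8.040 = 8.040 mol.
Q = n(e⁻)·F = 8.040 × 96485 = 775800 C.
I = Q/t = 775800 / 756.00 s = 1030 A.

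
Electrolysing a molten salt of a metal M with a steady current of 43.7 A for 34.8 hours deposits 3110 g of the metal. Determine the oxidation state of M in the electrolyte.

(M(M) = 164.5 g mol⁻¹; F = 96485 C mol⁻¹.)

+3

Q = I·t = 43.70 A × 125280 s = 5475000 C, so n(e⁻) = 5475000/96485 = 56.74 mol.
n(M) deposited = 3110 / 164.5 = 18.91 mol.
Electrons per atom = n(e⁻)/n(M) = 56.74 / 18.91 = 3.00 ≈ 3, so the ion is M³⁺.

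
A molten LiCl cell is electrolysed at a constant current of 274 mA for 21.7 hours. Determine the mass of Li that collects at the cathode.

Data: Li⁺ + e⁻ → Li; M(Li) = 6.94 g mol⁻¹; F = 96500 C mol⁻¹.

Q = I·t = 0.2740 A × 78120 s = 21400 C.
n(e⁻) = Q/F = 21400 / 96500 = 0.2218 mol.
Li⁺ + e⁻ → Li, so n(Li) = n(e⁻)/1 = 0.2218 mol.
m = n·M = 0.2218 × 6.94 = 1.54 g.

1.54 g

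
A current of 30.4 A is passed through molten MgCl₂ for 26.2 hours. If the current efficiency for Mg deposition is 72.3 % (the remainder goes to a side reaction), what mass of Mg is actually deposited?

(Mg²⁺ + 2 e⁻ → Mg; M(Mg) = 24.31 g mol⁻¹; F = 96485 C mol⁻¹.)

261 g

Q = I·t = 30.40 × 94320 = 2867000 C.
n(e⁻) = 2867000/96485 = 29.72 mol; theoretically n(Mg) = 29.72/2 = 14.86 mol, m_theo = 361.2 g.
At 72.3 % efficiency, m_actual = 0.723 × 361.2 = 261 g.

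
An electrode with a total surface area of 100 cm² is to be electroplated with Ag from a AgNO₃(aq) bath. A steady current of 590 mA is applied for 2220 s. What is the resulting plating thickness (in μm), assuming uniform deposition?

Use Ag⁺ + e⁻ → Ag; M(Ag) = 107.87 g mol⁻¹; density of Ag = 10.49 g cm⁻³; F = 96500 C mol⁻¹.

Q = I·t = 0.5900 × 2220.0 = 1310 C; n(e⁻) = 0.01357 mol.
n(Ag) = n(e⁻)/1 = 0.01357 mol, so m = 0.01357 × 107.87 = 1.464 g.
Volume = m/ρ = 1.464 / 10.49 = 0.1396 cm³.
Thickness = V/A = 0.1396 / 100 = 0.00140 cm = 14.0 μm.

14.0 μm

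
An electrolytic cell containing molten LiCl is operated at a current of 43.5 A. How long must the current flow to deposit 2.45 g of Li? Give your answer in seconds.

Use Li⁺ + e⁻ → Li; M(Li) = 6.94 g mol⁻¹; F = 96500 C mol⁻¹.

n(Li) = m/M = 2.45 / 6.94 = 0.3530 mol.
Each Li atom requires 1 electron, so n(e⁻) = 1 × 0.3530 = 0.3530 mol.
Q = n(e⁻)·F = 0.3530 × 96500 = 34070 C.
t = Q/I = 34070 / 43.50 A = 783.1 s.

783 s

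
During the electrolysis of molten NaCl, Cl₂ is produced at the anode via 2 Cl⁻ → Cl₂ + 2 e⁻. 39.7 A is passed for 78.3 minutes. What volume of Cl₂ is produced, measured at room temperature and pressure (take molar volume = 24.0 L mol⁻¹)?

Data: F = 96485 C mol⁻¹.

Q = I·t = 39.70 A × 4698.0 s = 186500 C.
n(e⁻) = Q/F = 186500 / 96485 = 1.933 mol.
2 electrons are transferred per Cl₂ molecule, so n(Cl₂) = 1.933 / 2 = 0.9665 mol.
V = n × V_m = 0.9665 × 24.0 = 23.2 L.

23.2 L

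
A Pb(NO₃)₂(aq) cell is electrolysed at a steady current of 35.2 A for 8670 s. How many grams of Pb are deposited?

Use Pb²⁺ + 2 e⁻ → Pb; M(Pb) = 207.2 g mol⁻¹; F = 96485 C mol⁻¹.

328 g

Q = I·t = 35.20 A × 8670.0 s = 305200 C.
n(e⁻) = Q/F = 305200 / 96485 = 3.163 mol.
Pb²⁺ + 2 e⁻ → Pb, so n(Pb) = n(e⁻)/2 = 1.582 mol.
m = n·M = 1.582 × 207.2 = 328 g.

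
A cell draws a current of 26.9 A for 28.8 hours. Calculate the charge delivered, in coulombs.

2.79 × 10⁶ C

Q = I·t = 26.90 A × 103680 s = 2.79 × 10⁶ C.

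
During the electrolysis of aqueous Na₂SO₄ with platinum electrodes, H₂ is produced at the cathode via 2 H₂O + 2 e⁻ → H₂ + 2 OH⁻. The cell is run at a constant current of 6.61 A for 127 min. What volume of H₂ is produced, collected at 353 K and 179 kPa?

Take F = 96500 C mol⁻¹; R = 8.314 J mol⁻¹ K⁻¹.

4.28 L

Q = I·t = 6.610 A × 7620.0 s = 50370 C.
n(e⁻) = Q/F = 50370 / 96500 = 0.5220 mol.
2 electrons are transferred per H₂ molecule, so n(H₂) = 0.5220 / 2 = 0.2610 mol.
V = nRT/P = (0.2610 × 8.314 × 353) / (179 × 10³ Pa) = 0.00428 m³ = 4.28 L.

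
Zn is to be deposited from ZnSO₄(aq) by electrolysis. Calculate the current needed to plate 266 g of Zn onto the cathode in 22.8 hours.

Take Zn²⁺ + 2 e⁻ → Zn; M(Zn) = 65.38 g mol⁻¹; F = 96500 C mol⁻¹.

n(Zn) = 266 / 65.38 = 4.069 mol.
n(e⁻) = 2 × 4.069 = 8.137 mol.
Q = n(e⁻)·F = 8.137 × 96500 = 785200 C.
I = Q/t = 785200 / 82080 s = 9.57 A.

9.57 A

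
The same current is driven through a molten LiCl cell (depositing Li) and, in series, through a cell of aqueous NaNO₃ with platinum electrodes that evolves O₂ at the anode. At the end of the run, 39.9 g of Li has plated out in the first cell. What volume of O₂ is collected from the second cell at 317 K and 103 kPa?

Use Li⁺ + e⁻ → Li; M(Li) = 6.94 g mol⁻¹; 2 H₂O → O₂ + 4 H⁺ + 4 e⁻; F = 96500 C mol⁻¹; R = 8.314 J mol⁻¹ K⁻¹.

n(Li) = 39.9 / 6.94 = 5.749 mol, so n(e⁻) = 1 × 5.749 = 5.749 mol.
The cells are in series, so the same 5.749 mol of electrons passes through the second cell.
2 H₂O → O₂ + 4 H⁺ + 4 e⁻ — 4 mol e⁻ per mol O₂, so n(O₂) = 5.749/4 = 1.437 mol.
V = nRT/P = (1.437 × 8.314 × 317) / (103 × 10³) = 0.0368 m³ = 36.8 L.

36.8 L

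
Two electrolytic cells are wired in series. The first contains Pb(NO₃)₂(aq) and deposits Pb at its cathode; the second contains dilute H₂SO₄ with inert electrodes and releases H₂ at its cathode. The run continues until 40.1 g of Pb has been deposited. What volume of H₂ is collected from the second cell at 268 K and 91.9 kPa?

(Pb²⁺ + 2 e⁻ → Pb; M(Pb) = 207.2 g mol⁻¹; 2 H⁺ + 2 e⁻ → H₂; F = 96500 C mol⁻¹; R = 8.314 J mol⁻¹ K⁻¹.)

n(Pb) = 40.1 / 207.2 = 0.1935 mol, so n(e⁻) = 2 × 0.1935 = 0.3871 mol.
The cells are in series, so the same 0.3871 mol of electrons passes through the second cell.
2 H⁺ + 2 e⁻ → H₂ — 2 mol e⁻ per mol H₂, so n(H₂) = 0.3871/2 = 0.1935 mol.
V = nRT/P = (0.1935 × 8.314 × 268) / (91.9 × 10³) = 0.00469 m³ = 4.69 L.

4.69 L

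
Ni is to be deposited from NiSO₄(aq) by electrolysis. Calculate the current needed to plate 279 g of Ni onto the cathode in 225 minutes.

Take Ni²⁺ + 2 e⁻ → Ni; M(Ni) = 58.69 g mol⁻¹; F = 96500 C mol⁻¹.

n(Ni) = 279 / 58.69 = 4.754 mol.
n(e⁻) = 2 × 4.754 = 9.508 mol.
Q = n(e⁻)·F = 9.508 × 96500 = 917500 C.
I = Q/t = 917500 / 13500 s = 68.0 A.

68.0 A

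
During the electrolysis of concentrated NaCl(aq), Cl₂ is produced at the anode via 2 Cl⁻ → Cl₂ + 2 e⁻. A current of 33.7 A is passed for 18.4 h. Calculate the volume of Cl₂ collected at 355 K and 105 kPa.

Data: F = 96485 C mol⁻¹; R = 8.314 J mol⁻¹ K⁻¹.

325 L

Q = I·t = 33.70 A × 66240 s = 2232000 C.
n(e⁻) = Q/F = 2232000 / 96485 = 23.14 mol.
2 electrons are transferred per Cl₂ molecule, so n(Cl₂) = 23.14 / 2 = 11.57 mol.
V = nRT/P = (11.57 × 8.314 × 355) / (105 × 10³ Pa) = 0.325 m³ = 325 L.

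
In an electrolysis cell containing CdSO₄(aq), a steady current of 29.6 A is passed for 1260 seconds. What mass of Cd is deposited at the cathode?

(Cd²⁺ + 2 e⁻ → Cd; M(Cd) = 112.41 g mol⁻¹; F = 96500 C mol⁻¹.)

21.7 g

Q = I·t = 29.60 A × 1260.0 s = 37300 C.
n(e⁻) = Q/F = 37300 / 96500 = 0.3865 mol.
Cd²⁺ + 2 e⁻ → Cd, so n(Cd) = n(e⁻)/2 = 0.1932 mol.
m = n·M = 0.1932 × 112.41 = 21.7 g.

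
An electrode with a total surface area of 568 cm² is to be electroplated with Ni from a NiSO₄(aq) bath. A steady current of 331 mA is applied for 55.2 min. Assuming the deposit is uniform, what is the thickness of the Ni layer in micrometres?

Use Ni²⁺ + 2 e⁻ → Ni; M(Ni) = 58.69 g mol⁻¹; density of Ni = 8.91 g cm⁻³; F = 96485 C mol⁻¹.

0.659 μm

Q = I·t = 0.3310 × 3312.0 = 1096 C; n(e⁻) = 0.01136 mol.
n(Ni) = n(e⁻)/2 = 0.005681 mol, so m = 0.005681 × 58.69 = 0.3334 g.
Volume = m/ρ = 0.3334 / 8.91 = 0.03742 cm³.
Thickness = V/A = 0.03742 / 568 = 6.59 × 10⁻⁵ cm = 0.659 μm.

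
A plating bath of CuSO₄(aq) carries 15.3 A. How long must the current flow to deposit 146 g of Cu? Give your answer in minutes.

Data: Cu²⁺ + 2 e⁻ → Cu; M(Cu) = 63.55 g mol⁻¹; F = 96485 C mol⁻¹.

483 min

n(Cu) = m/M = 146 / 63.55 = 2.297 mol.
Each Cu atom requires 2 electrons, so n(e⁻) = 2 × 2.297 = 4.595 mol.
Q = n(e⁻)·F = 4.595 × 96485 = 443300 C.
t = Q/I = 443300 / 15.30 A = 28980 s = 483 min.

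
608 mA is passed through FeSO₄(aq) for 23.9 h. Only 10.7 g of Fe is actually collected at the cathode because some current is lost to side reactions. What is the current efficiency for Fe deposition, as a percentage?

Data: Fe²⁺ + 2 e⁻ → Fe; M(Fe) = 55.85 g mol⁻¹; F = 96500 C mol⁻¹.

Q = I·t = 0.6080 × 86040 = 52310 C; n(e⁻) = 52310/96500 = 0.5421 mol.
Theoretical n(Fe) = n(e⁻)/2 = 0.2710 mol, i.e. m_theo = 0.2710 × 55.85 = 15.14 g.
Efficiency = m_actual / m_theo = 10.7 / 15.14 = 70.7 %.

70.7 %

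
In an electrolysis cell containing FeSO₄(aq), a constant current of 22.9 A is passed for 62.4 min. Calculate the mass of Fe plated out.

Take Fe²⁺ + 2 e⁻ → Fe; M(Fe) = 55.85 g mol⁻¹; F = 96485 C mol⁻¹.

24.8 g

Q = I·t = 22.90 A × 3744.0 s = 85740 C.
n(e⁻) = Q/F = 85740 / 96485 = 0.8886 mol.
Fe²⁺ + 2 e⁻ → Fe, so n(Fe) = n(e⁻)/2 = 0.4443 mol.
m = n·M = 0.4443 × 55.85 = 24.8 g.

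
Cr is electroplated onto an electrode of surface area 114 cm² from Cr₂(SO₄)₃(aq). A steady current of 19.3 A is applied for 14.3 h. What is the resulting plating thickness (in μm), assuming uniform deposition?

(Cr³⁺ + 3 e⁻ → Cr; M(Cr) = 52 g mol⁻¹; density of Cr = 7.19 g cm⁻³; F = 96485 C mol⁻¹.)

2180 μm

Q = I·t = 19.30 × 51480 = 993600 C; n(e⁻) = 10.30 mol.
n(Cr) = n(e⁻)/3 = 3.433 mol, so m = 3.433 × 52 = 178.5 g.
Volume = m/ρ = 178.5 / 7.19 = 24.82 cm³.
Thickness = V/A = 24.82 / 114 = 0.218 cm = 2180 μm.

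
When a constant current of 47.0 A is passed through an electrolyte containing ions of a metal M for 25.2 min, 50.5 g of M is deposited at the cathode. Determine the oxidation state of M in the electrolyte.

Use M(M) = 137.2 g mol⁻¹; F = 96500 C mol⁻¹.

+2

Q = I·t = 47.00 A × 1512.0 s = 71060 C, so n(e⁻) = 71060/96500 = 0.7364 mol.
n(M) deposited = 50.5 / 137.2 = 0.3681 mol.
Electrons per atom = n(e⁻)/n(M) = 0.7364 / 0.3681 = 2.00 ≈ 2, so the ion is M²⁺.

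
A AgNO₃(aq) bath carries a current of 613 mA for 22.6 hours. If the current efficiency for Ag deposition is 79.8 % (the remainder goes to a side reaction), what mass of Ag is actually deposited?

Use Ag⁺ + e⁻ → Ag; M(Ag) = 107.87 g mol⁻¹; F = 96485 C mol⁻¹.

44.5 g

Q = I·t = 0.6130 × 81360 = 49870 C.
n(e⁻) = 49870/96485 = 0.5169 mol; theoretically n(Ag) = 0.5169/1 = 0.5169 mol, m_theo = 55.76 g.
At 79.8 % efficiency, m_actual = 0.798 × 55.76 = 44.5 g.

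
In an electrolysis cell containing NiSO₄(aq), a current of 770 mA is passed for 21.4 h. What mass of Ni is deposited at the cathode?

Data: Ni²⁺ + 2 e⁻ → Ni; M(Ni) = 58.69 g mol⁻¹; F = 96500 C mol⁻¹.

Q = I·t = 0.7700 A × 77040 s = 59320 C.
n(e⁻) = Q/F = 59320 / 96500 = 0.6147 mol.
Ni²⁺ + 2 e⁻ → Ni, so n(Ni) = n(e⁻)/2 = 0.3074 mol.
m = n·M = 0.3074 × 58.69 = 18.0 g.

18.0 g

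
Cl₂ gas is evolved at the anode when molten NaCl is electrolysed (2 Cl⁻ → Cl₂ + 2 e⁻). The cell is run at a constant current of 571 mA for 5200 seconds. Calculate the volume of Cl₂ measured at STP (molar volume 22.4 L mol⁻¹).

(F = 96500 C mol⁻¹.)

0.345 L

Q = I·t = 0.5710 A × 5200.0 s = 2969 C.
n(e⁻) = Q/F = 2969 / 96500 = 0.03077 mol.
2 electrons are transferred per Cl₂ molecule, so n(Cl₂) = 0.03077 / 2 = 0.01538 mol.
V = n × V_m = 0.01538 × 22.4 = 0.345 L.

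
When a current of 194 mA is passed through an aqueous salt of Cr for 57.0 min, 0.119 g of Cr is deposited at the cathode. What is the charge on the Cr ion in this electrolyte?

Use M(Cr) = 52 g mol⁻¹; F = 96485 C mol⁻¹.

Q = I·t = 0.1940 A × 3420.0 s = 663.5 C, so n(e⁻) = 663.5/96485 = 0.006877 mol.
n(Cr) deposited = 0.119 / 52 = 0.002288 mol.
Electrons per atom = n(e⁻)/n(Cr) = 0.006877 / 0.002288 = 3.00 ≈ 3, so the ion is Cr³⁺.

+3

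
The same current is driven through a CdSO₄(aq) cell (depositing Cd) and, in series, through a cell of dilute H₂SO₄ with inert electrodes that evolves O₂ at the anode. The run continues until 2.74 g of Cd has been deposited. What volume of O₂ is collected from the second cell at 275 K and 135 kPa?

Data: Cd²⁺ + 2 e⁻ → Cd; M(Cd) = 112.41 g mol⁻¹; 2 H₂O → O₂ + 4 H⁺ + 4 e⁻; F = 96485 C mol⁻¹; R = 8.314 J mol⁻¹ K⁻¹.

n(Cd) = 2.74 / 112.41 = 0.02438 mol, so n(e⁻) = 2 × 0.02438 = 0.04875 mol.
The cells are in series, so the same 0.04875 mol of electrons passes through the second cell.
2 H₂O → O₂ + 4 H⁺ + 4 e⁻ — 4 mol e⁻ per mol O₂, so n(O₂) = 0.04875/4 = 0.01219 mol.
V = nRT/P = (0.01219 × 8.314 × 275) / (135 × 10³) = 2.06 × 10⁻⁴ m³ = 0.206 L.

0.206 L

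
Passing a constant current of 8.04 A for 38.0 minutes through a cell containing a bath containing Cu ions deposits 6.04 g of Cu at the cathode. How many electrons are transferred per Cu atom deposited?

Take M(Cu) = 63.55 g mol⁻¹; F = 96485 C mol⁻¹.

2

Q = I·t = 8.040 A × 2280.0 s = 18330 C, so n(e⁻) = 18330/96485 = 0.1900 mol.
n(Cu) deposited = 6.04 / 63.55 = 0.09504 mol.
Electrons per atom = n(e⁻)/n(Cu) = 0.1900 / 0.09504 = 2.00 ≈ 2, so the ion is Cu²⁺.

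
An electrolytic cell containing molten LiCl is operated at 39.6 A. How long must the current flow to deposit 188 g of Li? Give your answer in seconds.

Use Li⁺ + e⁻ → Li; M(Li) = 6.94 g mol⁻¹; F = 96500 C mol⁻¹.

n(Li) = m/M = 188 / 6.94 = 27.09 mol.
Each Li atom requires 1 electron, so n(e⁻) = 1 × 27.09 = 27.09 mol.
Q = n(e⁻)·F = 27.09 × 96500 = 2614000 C.
t = Q/I = 2614000 / 39.60 A = 66010 s.

66000 s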